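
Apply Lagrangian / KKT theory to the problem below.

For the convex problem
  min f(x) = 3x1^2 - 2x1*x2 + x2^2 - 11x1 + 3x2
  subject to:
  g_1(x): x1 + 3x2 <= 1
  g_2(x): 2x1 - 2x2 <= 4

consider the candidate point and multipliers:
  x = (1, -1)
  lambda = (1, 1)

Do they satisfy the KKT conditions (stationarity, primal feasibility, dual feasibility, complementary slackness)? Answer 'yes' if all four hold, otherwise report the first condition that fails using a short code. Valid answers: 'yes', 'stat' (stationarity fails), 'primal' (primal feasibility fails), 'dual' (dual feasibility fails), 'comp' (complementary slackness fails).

Gradient of f: grad f(x) = Q x + c = (-3, -1)
Constraint values g_i(x) = a_i^T x - b_i:
  g_1((1, -1)) = -3
  g_2((1, -1)) = 0
Stationarity residual: grad f(x) + sum_i lambda_i a_i = (0, 0)
  -> stationarity OK
Primal feasibility (all g_i <= 0): OK
Dual feasibility (all lambda_i >= 0): OK
Complementary slackness (lambda_i * g_i(x) = 0 for all i): FAILS

Verdict: the first failing condition is complementary_slackness -> comp.

comp


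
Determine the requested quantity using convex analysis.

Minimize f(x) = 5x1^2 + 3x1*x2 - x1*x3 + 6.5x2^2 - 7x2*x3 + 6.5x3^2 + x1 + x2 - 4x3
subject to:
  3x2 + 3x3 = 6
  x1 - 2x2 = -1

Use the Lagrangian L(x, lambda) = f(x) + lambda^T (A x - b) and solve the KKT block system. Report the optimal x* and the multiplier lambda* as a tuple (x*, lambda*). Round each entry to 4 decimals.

Form the Lagrangian:
  L(x, lambda) = (1/2) x^T Q x + c^T x + lambda^T (A x - b)
Stationarity (grad_x L = 0): Q x + c + A^T lambda = 0.
Primal feasibility: A x = b.

This gives the KKT block system:
  [ Q   A^T ] [ x     ]   [-c ]
  [ A    0  ] [ lambda ] = [ b ]

Solving the linear system:
  x*      = (0.2708, 0.6354, 1.3646)
  lambda* = (-3.0069, -4.25)
  f(x*)   = 4.6198

x* = (0.2708, 0.6354, 1.3646), lambda* = (-3.0069, -4.25)


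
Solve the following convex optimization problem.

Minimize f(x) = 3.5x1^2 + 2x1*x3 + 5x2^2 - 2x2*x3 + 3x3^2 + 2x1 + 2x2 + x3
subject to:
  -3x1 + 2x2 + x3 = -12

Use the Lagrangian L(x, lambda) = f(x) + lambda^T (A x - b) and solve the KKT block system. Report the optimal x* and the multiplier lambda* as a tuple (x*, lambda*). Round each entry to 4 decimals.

Form the Lagrangian:
  L(x, lambda) = (1/2) x^T Q x + c^T x + lambda^T (A x - b)
Stationarity (grad_x L = 0): Q x + c + A^T lambda = 0.
Primal feasibility: A x = b.

This gives the KKT block system:
  [ Q   A^T ] [ x     ]   [-c ]
  [ A    0  ] [ lambda ] = [ b ]

Solving the linear system:
  x*      = (2.2547, -1.5305, -2.1747)
  lambda* = (4.4779)
  f(x*)   = 26.5042

x* = (2.2547, -1.5305, -2.1747), lambda* = (4.4779)


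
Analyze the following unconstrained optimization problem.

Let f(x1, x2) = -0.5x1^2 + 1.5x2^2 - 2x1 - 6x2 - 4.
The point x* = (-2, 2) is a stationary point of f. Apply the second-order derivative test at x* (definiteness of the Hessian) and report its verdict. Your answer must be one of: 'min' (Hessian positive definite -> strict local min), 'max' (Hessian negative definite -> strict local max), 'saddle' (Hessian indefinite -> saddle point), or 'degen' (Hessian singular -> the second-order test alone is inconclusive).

Compute the Hessian H = grad^2 f:
  H = [[-1, 0], [0, 3]]
Verify stationarity: grad f(x*) = H x* + g = (0, 0).
Eigenvalues of H: -1, 3.
Eigenvalues have mixed signs, so H is indefinite -> x* is a saddle point.

saddle


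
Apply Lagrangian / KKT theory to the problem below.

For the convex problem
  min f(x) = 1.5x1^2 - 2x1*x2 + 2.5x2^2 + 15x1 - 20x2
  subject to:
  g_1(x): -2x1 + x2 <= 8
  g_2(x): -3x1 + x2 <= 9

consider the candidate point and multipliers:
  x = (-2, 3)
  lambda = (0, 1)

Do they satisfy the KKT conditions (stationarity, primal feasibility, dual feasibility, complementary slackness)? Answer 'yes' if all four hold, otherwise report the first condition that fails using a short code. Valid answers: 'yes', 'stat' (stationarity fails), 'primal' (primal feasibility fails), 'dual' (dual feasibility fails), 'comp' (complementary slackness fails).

Gradient of f: grad f(x) = Q x + c = (3, -1)
Constraint values g_i(x) = a_i^T x - b_i:
  g_1((-2, 3)) = -1
  g_2((-2, 3)) = 0
Stationarity residual: grad f(x) + sum_i lambda_i a_i = (0, 0)
  -> stationarity OK
Primal feasibility (all g_i <= 0): OK
Dual feasibility (all lambda_i >= 0): OK
Complementary slackness (lambda_i * g_i(x) = 0 for all i): OK

Verdict: yes, KKT holds.

yes


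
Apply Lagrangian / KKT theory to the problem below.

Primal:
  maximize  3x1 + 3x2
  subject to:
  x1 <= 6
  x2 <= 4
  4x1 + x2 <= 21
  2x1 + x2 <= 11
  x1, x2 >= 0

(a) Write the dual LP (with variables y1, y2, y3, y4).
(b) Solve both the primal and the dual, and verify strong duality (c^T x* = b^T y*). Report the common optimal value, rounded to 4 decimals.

The standard primal-dual pair for 'max c^T x s.t. A x <= b, x >= 0' is:
  Dual:  min b^T y  s.t.  A^T y >= c,  y >= 0.

So the dual LP is:
  minimize  6y1 + 4y2 + 21y3 + 11y4
  subject to:
    y1 + 4y3 + 2y4 >= 3
    y2 + y3 + y4 >= 3
    y1, y2, y3, y4 >= 0

Solving the primal: x* = (3.5, 4).
  primal value c^T x* = 22.5.
Solving the dual: y* = (0, 1.5, 0, 1.5).
  dual value b^T y* = 22.5.
Strong duality: c^T x* = b^T y*. Confirmed.

22.5


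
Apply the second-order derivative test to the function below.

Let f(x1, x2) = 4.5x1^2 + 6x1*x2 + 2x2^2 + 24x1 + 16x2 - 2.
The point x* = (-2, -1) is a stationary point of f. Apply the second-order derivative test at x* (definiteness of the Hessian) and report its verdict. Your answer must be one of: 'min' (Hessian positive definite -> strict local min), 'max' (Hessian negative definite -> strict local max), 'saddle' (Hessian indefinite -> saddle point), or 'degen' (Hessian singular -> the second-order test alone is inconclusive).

Compute the Hessian H = grad^2 f:
  H = [[9, 6], [6, 4]]
Verify stationarity: grad f(x*) = H x* + g = (0, 0).
Eigenvalues of H: 0, 13.
H has a zero eigenvalue (singular; positive semidefinite but not definite), so H is neither positive definite, negative definite, nor indefinite. The second-order test alone is inconclusive -> degen.
(Indeed, f is constant along the null direction of H through x*, so x* is not a strict local extremum.)

degen


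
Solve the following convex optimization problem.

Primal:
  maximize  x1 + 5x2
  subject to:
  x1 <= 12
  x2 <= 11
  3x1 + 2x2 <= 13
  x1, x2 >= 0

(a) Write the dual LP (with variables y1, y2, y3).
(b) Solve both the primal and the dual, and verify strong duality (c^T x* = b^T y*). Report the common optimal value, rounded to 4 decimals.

The standard primal-dual pair for 'max c^T x s.t. A x <= b, x >= 0' is:
  Dual:  min b^T y  s.t.  A^T y >= c,  y >= 0.

So the dual LP is:
  minimize  12y1 + 11y2 + 13y3
  subject to:
    y1 + 3y3 >= 1
    y2 + 2y3 >= 5
    y1, y2, y3 >= 0

Solving the primal: x* = (0, 6.5).
  primal value c^T x* = 32.5.
Solving the dual: y* = (0, 0, 2.5).
  dual value b^T y* = 32.5.
Strong duality: c^T x* = b^T y*. Confirmed.

32.5


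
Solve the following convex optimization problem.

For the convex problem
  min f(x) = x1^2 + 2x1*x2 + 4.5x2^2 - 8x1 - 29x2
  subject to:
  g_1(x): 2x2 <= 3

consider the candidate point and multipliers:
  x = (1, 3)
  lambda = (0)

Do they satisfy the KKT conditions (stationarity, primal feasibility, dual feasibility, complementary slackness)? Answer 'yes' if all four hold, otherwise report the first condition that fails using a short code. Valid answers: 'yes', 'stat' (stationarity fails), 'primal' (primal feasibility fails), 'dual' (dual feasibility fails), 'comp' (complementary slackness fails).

Gradient of f: grad f(x) = Q x + c = (0, 0)
Constraint values g_i(x) = a_i^T x - b_i:
  g_1((1, 3)) = 3
Stationarity residual: grad f(x) + sum_i lambda_i a_i = (0, 0)
  -> stationarity OK
Primal feasibility (all g_i <= 0): FAILS
Dual feasibility (all lambda_i >= 0): OK
Complementary slackness (lambda_i * g_i(x) = 0 for all i): OK

Verdict: the first failing condition is primal_feasibility -> primal.

primal


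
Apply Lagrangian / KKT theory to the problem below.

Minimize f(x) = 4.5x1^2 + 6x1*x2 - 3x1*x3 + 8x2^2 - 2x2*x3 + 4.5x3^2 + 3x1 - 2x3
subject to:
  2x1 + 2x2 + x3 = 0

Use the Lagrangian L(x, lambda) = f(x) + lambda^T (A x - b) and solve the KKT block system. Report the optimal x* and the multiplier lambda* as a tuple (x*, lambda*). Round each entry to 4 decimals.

Form the Lagrangian:
  L(x, lambda) = (1/2) x^T Q x + c^T x + lambda^T (A x - b)
Stationarity (grad_x L = 0): Q x + c + A^T lambda = 0.
Primal feasibility: A x = b.

This gives the KKT block system:
  [ Q   A^T ] [ x     ]   [-c ]
  [ A    0  ] [ lambda ] = [ b ]

Solving the linear system:
  x*      = (-0.2961, 0.1899, 0.2123)
  lambda* = (-0.419)
  f(x*)   = -0.6564

x* = (-0.2961, 0.1899, 0.2123), lambda* = (-0.419)


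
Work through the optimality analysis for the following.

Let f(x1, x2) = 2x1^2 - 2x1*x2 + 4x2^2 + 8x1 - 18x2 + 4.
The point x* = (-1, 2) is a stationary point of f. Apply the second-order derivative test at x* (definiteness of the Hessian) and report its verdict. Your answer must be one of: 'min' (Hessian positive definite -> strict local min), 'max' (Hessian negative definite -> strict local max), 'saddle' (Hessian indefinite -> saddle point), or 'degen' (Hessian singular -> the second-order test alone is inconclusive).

Compute the Hessian H = grad^2 f:
  H = [[4, -2], [-2, 8]]
Verify stationarity: grad f(x*) = H x* + g = (0, 0).
Eigenvalues of H: 3.1716, 8.8284.
Both eigenvalues > 0, so H is positive definite -> x* is a strict local min.

min


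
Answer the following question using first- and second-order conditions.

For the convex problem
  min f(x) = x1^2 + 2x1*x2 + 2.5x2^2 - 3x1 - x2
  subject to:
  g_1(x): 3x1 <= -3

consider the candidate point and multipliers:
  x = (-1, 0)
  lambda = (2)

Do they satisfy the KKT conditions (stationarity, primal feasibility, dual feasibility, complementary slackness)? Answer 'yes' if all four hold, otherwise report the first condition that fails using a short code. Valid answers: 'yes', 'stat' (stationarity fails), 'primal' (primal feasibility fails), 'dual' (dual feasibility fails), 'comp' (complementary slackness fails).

Gradient of f: grad f(x) = Q x + c = (-5, -3)
Constraint values g_i(x) = a_i^T x - b_i:
  g_1((-1, 0)) = 0
Stationarity residual: grad f(x) + sum_i lambda_i a_i = (1, -3)
  -> stationarity FAILS
Primal feasibility (all g_i <= 0): OK
Dual feasibility (all lambda_i >= 0): OK
Complementary slackness (lambda_i * g_i(x) = 0 for all i): OK

Verdict: the first failing condition is stationarity -> stat.

stat


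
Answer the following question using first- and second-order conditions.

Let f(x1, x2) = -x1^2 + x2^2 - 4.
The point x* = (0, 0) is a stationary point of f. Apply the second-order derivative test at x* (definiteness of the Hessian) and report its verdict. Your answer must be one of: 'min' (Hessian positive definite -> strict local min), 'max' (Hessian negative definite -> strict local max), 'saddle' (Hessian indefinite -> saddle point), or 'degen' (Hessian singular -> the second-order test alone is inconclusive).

Compute the Hessian H = grad^2 f:
  H = [[-2, 0], [0, 2]]
Verify stationarity: grad f(x*) = H x* + g = (0, 0).
Eigenvalues of H: -2, 2.
Eigenvalues have mixed signs, so H is indefinite -> x* is a saddle point.

saddle


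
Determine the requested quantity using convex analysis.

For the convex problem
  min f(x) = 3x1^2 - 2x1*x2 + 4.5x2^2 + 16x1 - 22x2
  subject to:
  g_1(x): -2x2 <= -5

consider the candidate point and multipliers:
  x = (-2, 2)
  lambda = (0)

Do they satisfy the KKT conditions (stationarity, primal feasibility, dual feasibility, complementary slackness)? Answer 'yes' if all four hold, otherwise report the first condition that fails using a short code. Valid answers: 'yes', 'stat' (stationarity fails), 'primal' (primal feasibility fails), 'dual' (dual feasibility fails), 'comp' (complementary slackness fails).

Gradient of f: grad f(x) = Q x + c = (0, 0)
Constraint values g_i(x) = a_i^T x - b_i:
  g_1((-2, 2)) = 1
Stationarity residual: grad f(x) + sum_i lambda_i a_i = (0, 0)
  -> stationarity OK
Primal feasibility (all g_i <= 0): FAILS
Dual feasibility (all lambda_i >= 0): OK
Complementary slackness (lambda_i * g_i(x) = 0 for all i): OK

Verdict: the first failing condition is primal_feasibility -> primal.

primal


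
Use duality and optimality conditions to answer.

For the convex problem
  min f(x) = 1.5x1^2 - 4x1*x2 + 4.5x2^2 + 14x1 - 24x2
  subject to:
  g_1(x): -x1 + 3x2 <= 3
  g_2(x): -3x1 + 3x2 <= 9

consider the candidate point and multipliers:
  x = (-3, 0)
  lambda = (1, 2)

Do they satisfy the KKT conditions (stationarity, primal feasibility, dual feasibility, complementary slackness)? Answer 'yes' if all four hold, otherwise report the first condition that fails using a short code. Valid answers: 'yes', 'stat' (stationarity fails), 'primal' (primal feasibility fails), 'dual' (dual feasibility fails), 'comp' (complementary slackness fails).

Gradient of f: grad f(x) = Q x + c = (5, -12)
Constraint values g_i(x) = a_i^T x - b_i:
  g_1((-3, 0)) = 0
  g_2((-3, 0)) = 0
Stationarity residual: grad f(x) + sum_i lambda_i a_i = (-2, -3)
  -> stationarity FAILS
Primal feasibility (all g_i <= 0): OK
Dual feasibility (all lambda_i >= 0): OK
Complementary slackness (lambda_i * g_i(x) = 0 for all i): OK

Verdict: the first failing condition is stationarity -> stat.

stat


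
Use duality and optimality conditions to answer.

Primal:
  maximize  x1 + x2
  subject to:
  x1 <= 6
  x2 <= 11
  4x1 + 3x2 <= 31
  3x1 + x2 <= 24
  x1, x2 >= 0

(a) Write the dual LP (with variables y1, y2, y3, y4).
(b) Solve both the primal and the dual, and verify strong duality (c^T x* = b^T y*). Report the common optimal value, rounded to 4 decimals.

The standard primal-dual pair for 'max c^T x s.t. A x <= b, x >= 0' is:
  Dual:  min b^T y  s.t.  A^T y >= c,  y >= 0.

So the dual LP is:
  minimize  6y1 + 11y2 + 31y3 + 24y4
  subject to:
    y1 + 4y3 + 3y4 >= 1
    y2 + 3y3 + y4 >= 1
    y1, y2, y3, y4 >= 0

Solving the primal: x* = (0, 10.3333).
  primal value c^T x* = 10.3333.
Solving the dual: y* = (0, 0, 0.3333, 0).
  dual value b^T y* = 10.3333.
Strong duality: c^T x* = b^T y*. Confirmed.

10.3333


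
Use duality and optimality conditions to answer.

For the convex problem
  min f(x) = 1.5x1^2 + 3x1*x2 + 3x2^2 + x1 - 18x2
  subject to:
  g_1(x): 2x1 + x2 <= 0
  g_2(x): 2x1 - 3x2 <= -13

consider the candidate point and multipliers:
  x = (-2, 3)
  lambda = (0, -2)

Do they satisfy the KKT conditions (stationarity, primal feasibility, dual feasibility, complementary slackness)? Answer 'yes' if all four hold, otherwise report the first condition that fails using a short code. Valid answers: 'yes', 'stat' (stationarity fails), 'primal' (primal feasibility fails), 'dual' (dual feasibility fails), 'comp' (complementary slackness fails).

Gradient of f: grad f(x) = Q x + c = (4, -6)
Constraint values g_i(x) = a_i^T x - b_i:
  g_1((-2, 3)) = -1
  g_2((-2, 3)) = 0
Stationarity residual: grad f(x) + sum_i lambda_i a_i = (0, 0)
  -> stationarity OK
Primal feasibility (all g_i <= 0): OK
Dual feasibility (all lambda_i >= 0): FAILS
Complementary slackness (lambda_i * g_i(x) = 0 for all i): OK

Verdict: the first failing condition is dual_feasibility -> dual.

dual


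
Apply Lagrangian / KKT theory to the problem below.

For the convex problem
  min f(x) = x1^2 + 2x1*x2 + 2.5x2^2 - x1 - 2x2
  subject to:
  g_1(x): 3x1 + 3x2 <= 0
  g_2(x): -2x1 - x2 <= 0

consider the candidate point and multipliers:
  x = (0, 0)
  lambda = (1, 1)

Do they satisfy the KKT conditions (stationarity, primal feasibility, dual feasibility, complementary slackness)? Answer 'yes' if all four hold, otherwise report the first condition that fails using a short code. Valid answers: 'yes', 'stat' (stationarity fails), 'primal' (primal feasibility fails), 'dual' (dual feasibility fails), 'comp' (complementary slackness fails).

Gradient of f: grad f(x) = Q x + c = (-1, -2)
Constraint values g_i(x) = a_i^T x - b_i:
  g_1((0, 0)) = 0
  g_2((0, 0)) = 0
Stationarity residual: grad f(x) + sum_i lambda_i a_i = (0, 0)
  -> stationarity OK
Primal feasibility (all g_i <= 0): OK
Dual feasibility (all lambda_i >= 0): OK
Complementary slackness (lambda_i * g_i(x) = 0 for all i): OK

Verdict: yes, KKT holds.

yes


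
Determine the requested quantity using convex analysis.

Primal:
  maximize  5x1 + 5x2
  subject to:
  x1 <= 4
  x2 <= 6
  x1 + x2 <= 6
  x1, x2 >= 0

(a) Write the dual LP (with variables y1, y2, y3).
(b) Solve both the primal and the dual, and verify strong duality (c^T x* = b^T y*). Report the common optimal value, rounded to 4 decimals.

The standard primal-dual pair for 'max c^T x s.t. A x <= b, x >= 0' is:
  Dual:  min b^T y  s.t.  A^T y >= c,  y >= 0.

So the dual LP is:
  minimize  4y1 + 6y2 + 6y3
  subject to:
    y1 + y3 >= 5
    y2 + y3 >= 5
    y1, y2, y3 >= 0

Solving the primal: x* = (0, 6).
  primal value c^T x* = 30.
Solving the dual: y* = (0, 0, 5).
  dual value b^T y* = 30.
Strong duality: c^T x* = b^T y*. Confirmed.

30


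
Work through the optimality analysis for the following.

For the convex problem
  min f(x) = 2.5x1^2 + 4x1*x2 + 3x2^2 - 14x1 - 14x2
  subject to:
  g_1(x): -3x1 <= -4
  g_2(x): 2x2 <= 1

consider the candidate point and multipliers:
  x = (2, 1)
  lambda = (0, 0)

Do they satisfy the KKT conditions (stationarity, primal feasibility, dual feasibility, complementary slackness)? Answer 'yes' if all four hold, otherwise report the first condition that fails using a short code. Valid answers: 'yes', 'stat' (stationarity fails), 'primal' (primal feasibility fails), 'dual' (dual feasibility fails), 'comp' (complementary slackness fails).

Gradient of f: grad f(x) = Q x + c = (0, 0)
Constraint values g_i(x) = a_i^T x - b_i:
  g_1((2, 1)) = -2
  g_2((2, 1)) = 1
Stationarity residual: grad f(x) + sum_i lambda_i a_i = (0, 0)
  -> stationarity OK
Primal feasibility (all g_i <= 0): FAILS
Dual feasibility (all lambda_i >= 0): OK
Complementary slackness (lambda_i * g_i(x) = 0 for all i): OK

Verdict: the first failing condition is primal_feasibility -> primal.

primal


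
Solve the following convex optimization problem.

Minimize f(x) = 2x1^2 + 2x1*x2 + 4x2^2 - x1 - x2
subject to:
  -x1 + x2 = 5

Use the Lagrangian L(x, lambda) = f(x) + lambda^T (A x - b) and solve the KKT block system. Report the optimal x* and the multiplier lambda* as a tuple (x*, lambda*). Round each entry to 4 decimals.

Form the Lagrangian:
  L(x, lambda) = (1/2) x^T Q x + c^T x + lambda^T (A x - b)
Stationarity (grad_x L = 0): Q x + c + A^T lambda = 0.
Primal feasibility: A x = b.

This gives the KKT block system:
  [ Q   A^T ] [ x     ]   [-c ]
  [ A    0  ] [ lambda ] = [ b ]

Solving the linear system:
  x*      = (-3, 2)
  lambda* = (-9)
  f(x*)   = 23

x* = (-3, 2), lambda* = (-9)


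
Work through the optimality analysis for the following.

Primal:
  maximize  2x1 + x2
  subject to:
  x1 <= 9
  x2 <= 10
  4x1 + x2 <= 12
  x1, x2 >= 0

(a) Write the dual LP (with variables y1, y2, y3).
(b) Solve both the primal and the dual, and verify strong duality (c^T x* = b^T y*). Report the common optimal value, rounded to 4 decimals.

The standard primal-dual pair for 'max c^T x s.t. A x <= b, x >= 0' is:
  Dual:  min b^T y  s.t.  A^T y >= c,  y >= 0.

So the dual LP is:
  minimize  9y1 + 10y2 + 12y3
  subject to:
    y1 + 4y3 >= 2
    y2 + y3 >= 1
    y1, y2, y3 >= 0

Solving the primal: x* = (0.5, 10).
  primal value c^T x* = 11.
Solving the dual: y* = (0, 0.5, 0.5).
  dual value b^T y* = 11.
Strong duality: c^T x* = b^T y*. Confirmed.

11


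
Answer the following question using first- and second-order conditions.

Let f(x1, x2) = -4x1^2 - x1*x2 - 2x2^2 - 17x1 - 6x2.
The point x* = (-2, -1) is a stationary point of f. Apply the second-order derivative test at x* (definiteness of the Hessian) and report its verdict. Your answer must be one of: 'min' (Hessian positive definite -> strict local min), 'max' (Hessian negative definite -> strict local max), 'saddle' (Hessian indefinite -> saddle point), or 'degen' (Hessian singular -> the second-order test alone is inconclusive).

Compute the Hessian H = grad^2 f:
  H = [[-8, -1], [-1, -4]]
Verify stationarity: grad f(x*) = H x* + g = (0, 0).
Eigenvalues of H: -8.2361, -3.7639.
Both eigenvalues < 0, so H is negative definite -> x* is a strict local max.

max


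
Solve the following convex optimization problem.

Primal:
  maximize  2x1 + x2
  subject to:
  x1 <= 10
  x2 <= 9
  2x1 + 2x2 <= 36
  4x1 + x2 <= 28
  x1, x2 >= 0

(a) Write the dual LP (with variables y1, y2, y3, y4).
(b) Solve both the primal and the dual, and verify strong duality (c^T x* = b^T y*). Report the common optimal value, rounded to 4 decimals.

The standard primal-dual pair for 'max c^T x s.t. A x <= b, x >= 0' is:
  Dual:  min b^T y  s.t.  A^T y >= c,  y >= 0.

So the dual LP is:
  minimize  10y1 + 9y2 + 36y3 + 28y4
  subject to:
    y1 + 2y3 + 4y4 >= 2
    y2 + 2y3 + y4 >= 1
    y1, y2, y3, y4 >= 0

Solving the primal: x* = (4.75, 9).
  primal value c^T x* = 18.5.
Solving the dual: y* = (0, 0.5, 0, 0.5).
  dual value b^T y* = 18.5.
Strong duality: c^T x* = b^T y*. Confirmed.

18.5


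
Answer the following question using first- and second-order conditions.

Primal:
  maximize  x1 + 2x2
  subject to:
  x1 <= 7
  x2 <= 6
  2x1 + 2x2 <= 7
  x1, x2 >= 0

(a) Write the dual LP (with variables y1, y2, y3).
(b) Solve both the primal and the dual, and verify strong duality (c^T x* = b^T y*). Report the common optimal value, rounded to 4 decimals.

The standard primal-dual pair for 'max c^T x s.t. A x <= b, x >= 0' is:
  Dual:  min b^T y  s.t.  A^T y >= c,  y >= 0.

So the dual LP is:
  minimize  7y1 + 6y2 + 7y3
  subject to:
    y1 + 2y3 >= 1
    y2 + 2y3 >= 2
    y1, y2, y3 >= 0

Solving the primal: x* = (0, 3.5).
  primal value c^T x* = 7.
Solving the dual: y* = (0, 0, 1).
  dual value b^T y* = 7.
Strong duality: c^T x* = b^T y*. Confirmed.

7


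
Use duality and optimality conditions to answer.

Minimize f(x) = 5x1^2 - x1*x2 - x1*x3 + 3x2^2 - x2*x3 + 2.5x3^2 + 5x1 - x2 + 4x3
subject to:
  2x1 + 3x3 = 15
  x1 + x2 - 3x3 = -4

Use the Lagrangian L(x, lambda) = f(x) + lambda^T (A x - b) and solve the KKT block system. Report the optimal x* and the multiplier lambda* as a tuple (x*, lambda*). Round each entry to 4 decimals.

Form the Lagrangian:
  L(x, lambda) = (1/2) x^T Q x + c^T x + lambda^T (A x - b)
Stationarity (grad_x L = 0): Q x + c + A^T lambda = 0.
Primal feasibility: A x = b.

This gives the KKT block system:
  [ Q   A^T ] [ x     ]   [-c ]
  [ A    0  ] [ lambda ] = [ b ]

Solving the linear system:
  x*      = (2.9185, 2.2444, 3.0543)
  lambda* = (-11.1965, -6.4936)
  f(x*)   = 83.2692

x* = (2.9185, 2.2444, 3.0543), lambda* = (-11.1965, -6.4936)


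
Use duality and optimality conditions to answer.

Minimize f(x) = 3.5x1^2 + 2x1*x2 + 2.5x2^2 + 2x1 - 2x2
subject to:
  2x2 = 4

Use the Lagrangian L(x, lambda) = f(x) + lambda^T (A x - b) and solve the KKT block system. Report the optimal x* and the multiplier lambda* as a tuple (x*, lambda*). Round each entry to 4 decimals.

Form the Lagrangian:
  L(x, lambda) = (1/2) x^T Q x + c^T x + lambda^T (A x - b)
Stationarity (grad_x L = 0): Q x + c + A^T lambda = 0.
Primal feasibility: A x = b.

This gives the KKT block system:
  [ Q   A^T ] [ x     ]   [-c ]
  [ A    0  ] [ lambda ] = [ b ]

Solving the linear system:
  x*      = (-0.8571, 2)
  lambda* = (-3.1429)
  f(x*)   = 3.4286

x* = (-0.8571, 2), lambda* = (-3.1429)


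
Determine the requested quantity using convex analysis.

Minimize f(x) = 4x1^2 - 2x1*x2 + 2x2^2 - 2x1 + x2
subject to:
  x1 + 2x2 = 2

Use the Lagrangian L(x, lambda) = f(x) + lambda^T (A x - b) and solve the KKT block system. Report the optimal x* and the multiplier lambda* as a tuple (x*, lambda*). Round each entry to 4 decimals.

Form the Lagrangian:
  L(x, lambda) = (1/2) x^T Q x + c^T x + lambda^T (A x - b)
Stationarity (grad_x L = 0): Q x + c + A^T lambda = 0.
Primal feasibility: A x = b.

This gives the KKT block system:
  [ Q   A^T ] [ x     ]   [-c ]
  [ A    0  ] [ lambda ] = [ b ]

Solving the linear system:
  x*      = (0.5909, 0.7045)
  lambda* = (-1.3182)
  f(x*)   = 1.0795

x* = (0.5909, 0.7045), lambda* = (-1.3182)


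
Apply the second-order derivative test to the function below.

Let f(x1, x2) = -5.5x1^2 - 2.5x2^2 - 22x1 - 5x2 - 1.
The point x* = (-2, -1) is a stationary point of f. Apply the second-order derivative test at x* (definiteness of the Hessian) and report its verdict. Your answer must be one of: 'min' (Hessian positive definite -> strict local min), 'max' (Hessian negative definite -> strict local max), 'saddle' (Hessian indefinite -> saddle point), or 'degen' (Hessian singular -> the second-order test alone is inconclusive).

Compute the Hessian H = grad^2 f:
  H = [[-11, 0], [0, -5]]
Verify stationarity: grad f(x*) = H x* + g = (0, 0).
Eigenvalues of H: -11, -5.
Both eigenvalues < 0, so H is negative definite -> x* is a strict local max.

max


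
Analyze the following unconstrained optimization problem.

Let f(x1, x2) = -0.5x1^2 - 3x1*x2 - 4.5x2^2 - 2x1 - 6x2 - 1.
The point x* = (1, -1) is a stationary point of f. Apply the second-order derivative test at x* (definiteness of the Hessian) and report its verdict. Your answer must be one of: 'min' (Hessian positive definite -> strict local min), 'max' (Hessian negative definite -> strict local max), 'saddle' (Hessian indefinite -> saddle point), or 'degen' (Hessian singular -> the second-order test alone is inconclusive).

Compute the Hessian H = grad^2 f:
  H = [[-1, -3], [-3, -9]]
Verify stationarity: grad f(x*) = H x* + g = (0, 0).
Eigenvalues of H: -10, 0.
H has a zero eigenvalue (singular; negative semidefinite but not definite), so H is neither positive definite, negative definite, nor indefinite. The second-order test alone is inconclusive -> degen.
(Indeed, f is constant along the null direction of H through x*, so x* is not a strict local extremum.)

degen


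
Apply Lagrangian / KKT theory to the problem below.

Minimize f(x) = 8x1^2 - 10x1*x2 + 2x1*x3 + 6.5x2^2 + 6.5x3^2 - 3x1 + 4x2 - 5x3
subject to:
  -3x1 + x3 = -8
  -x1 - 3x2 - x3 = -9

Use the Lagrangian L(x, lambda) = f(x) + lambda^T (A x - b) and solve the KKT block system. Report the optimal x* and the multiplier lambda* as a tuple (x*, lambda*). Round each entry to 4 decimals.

Form the Lagrangian:
  L(x, lambda) = (1/2) x^T Q x + c^T x + lambda^T (A x - b)
Stationarity (grad_x L = 0): Q x + c + A^T lambda = 0.
Primal feasibility: A x = b.

This gives the KKT block system:
  [ Q   A^T ] [ x     ]   [-c ]
  [ A    0  ] [ lambda ] = [ b ]

Solving the linear system:
  x*      = (2.599, 2.2014, -0.2031)
  lambda* = (4.6515, 2.2094)
  f(x*)   = 29.5599

x* = (2.599, 2.2014, -0.2031), lambda* = (4.6515, 2.2094)


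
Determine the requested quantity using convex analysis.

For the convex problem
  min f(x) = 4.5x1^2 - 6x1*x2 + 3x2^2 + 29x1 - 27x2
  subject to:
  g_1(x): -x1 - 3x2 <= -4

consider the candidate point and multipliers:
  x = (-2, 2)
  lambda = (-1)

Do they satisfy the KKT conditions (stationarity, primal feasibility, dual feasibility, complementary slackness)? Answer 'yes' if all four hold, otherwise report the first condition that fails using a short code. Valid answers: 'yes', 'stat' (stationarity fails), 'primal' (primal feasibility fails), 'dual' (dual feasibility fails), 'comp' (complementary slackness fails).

Gradient of f: grad f(x) = Q x + c = (-1, -3)
Constraint values g_i(x) = a_i^T x - b_i:
  g_1((-2, 2)) = 0
Stationarity residual: grad f(x) + sum_i lambda_i a_i = (0, 0)
  -> stationarity OK
Primal feasibility (all g_i <= 0): OK
Dual feasibility (all lambda_i >= 0): FAILS
Complementary slackness (lambda_i * g_i(x) = 0 for all i): OK

Verdict: the first failing condition is dual_feasibility -> dual.

dual


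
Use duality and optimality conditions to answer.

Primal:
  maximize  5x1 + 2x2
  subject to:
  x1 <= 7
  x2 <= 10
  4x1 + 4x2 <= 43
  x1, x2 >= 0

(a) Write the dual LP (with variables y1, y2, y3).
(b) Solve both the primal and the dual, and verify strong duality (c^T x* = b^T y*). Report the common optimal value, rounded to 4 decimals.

The standard primal-dual pair for 'max c^T x s.t. A x <= b, x >= 0' is:
  Dual:  min b^T y  s.t.  A^T y >= c,  y >= 0.

So the dual LP is:
  minimize  7y1 + 10y2 + 43y3
  subject to:
    y1 + 4y3 >= 5
    y2 + 4y3 >= 2
    y1, y2, y3 >= 0

Solving the primal: x* = (7, 3.75).
  primal value c^T x* = 42.5.
Solving the dual: y* = (3, 0, 0.5).
  dual value b^T y* = 42.5.
Strong duality: c^T x* = b^T y*. Confirmed.

42.5


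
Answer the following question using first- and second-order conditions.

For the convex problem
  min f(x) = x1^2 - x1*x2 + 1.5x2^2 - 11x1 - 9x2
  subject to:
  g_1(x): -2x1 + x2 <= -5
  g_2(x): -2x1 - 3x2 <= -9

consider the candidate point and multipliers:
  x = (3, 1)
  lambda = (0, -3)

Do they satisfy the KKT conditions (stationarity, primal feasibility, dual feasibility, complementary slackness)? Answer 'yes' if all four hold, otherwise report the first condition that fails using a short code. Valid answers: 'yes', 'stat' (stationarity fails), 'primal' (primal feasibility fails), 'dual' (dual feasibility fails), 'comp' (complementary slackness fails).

Gradient of f: grad f(x) = Q x + c = (-6, -9)
Constraint values g_i(x) = a_i^T x - b_i:
  g_1((3, 1)) = 0
  g_2((3, 1)) = 0
Stationarity residual: grad f(x) + sum_i lambda_i a_i = (0, 0)
  -> stationarity OK
Primal feasibility (all g_i <= 0): OK
Dual feasibility (all lambda_i >= 0): FAILS
Complementary slackness (lambda_i * g_i(x) = 0 for all i): OK

Verdict: the first failing condition is dual_feasibility -> dual.

dual


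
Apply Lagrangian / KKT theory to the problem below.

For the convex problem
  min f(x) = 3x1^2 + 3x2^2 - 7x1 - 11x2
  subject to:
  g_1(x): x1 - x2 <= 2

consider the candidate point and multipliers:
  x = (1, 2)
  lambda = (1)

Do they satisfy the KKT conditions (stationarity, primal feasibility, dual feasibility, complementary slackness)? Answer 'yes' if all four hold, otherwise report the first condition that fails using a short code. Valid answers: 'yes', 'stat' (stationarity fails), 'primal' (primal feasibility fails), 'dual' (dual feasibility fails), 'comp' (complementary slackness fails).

Gradient of f: grad f(x) = Q x + c = (-1, 1)
Constraint values g_i(x) = a_i^T x - b_i:
  g_1((1, 2)) = -3
Stationarity residual: grad f(x) + sum_i lambda_i a_i = (0, 0)
  -> stationarity OK
Primal feasibility (all g_i <= 0): OK
Dual feasibility (all lambda_i >= 0): OK
Complementary slackness (lambda_i * g_i(x) = 0 for all i): FAILS

Verdict: the first failing condition is complementary_slackness -> comp.

comp


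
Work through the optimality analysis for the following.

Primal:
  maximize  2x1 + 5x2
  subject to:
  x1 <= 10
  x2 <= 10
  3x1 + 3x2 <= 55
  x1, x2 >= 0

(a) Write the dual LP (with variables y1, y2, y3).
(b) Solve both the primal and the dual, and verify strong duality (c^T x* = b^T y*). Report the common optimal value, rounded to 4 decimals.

The standard primal-dual pair for 'max c^T x s.t. A x <= b, x >= 0' is:
  Dual:  min b^T y  s.t.  A^T y >= c,  y >= 0.

So the dual LP is:
  minimize  10y1 + 10y2 + 55y3
  subject to:
    y1 + 3y3 >= 2
    y2 + 3y3 >= 5
    y1, y2, y3 >= 0

Solving the primal: x* = (8.3333, 10).
  primal value c^T x* = 66.6667.
Solving the dual: y* = (0, 3, 0.6667).
  dual value b^T y* = 66.6667.
Strong duality: c^T x* = b^T y*. Confirmed.

66.6667


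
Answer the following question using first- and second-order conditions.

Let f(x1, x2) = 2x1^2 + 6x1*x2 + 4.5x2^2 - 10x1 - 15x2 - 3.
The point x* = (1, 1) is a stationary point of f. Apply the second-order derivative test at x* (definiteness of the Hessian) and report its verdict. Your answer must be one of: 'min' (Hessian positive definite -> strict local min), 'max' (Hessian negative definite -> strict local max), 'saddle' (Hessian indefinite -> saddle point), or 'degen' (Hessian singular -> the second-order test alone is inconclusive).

Compute the Hessian H = grad^2 f:
  H = [[4, 6], [6, 9]]
Verify stationarity: grad f(x*) = H x* + g = (0, 0).
Eigenvalues of H: 0, 13.
H has a zero eigenvalue (singular; positive semidefinite but not definite), so H is neither positive definite, negative definite, nor indefinite. The second-order test alone is inconclusive -> degen.
(Indeed, f is constant along the null direction of H through x*, so x* is not a strict local extremum.)

degen


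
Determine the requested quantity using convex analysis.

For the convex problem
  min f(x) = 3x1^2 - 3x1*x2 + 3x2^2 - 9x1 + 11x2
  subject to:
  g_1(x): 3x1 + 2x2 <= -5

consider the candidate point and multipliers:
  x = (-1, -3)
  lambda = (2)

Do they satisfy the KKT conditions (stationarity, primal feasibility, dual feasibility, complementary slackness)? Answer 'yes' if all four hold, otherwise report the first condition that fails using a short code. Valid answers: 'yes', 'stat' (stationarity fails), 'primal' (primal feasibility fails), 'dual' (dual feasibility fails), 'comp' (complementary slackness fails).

Gradient of f: grad f(x) = Q x + c = (-6, -4)
Constraint values g_i(x) = a_i^T x - b_i:
  g_1((-1, -3)) = -4
Stationarity residual: grad f(x) + sum_i lambda_i a_i = (0, 0)
  -> stationarity OK
Primal feasibility (all g_i <= 0): OK
Dual feasibility (all lambda_i >= 0): OK
Complementary slackness (lambda_i * g_i(x) = 0 for all i): FAILS

Verdict: the first failing condition is complementary_slackness -> comp.

comp


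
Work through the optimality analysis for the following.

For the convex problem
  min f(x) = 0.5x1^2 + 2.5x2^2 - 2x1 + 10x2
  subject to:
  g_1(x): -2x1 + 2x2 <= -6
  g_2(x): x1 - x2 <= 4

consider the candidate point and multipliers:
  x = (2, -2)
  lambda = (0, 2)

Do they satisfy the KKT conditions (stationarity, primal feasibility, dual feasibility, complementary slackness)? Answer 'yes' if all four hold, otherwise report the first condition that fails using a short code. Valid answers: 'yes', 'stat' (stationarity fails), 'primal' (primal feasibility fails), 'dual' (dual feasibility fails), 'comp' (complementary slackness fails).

Gradient of f: grad f(x) = Q x + c = (0, 0)
Constraint values g_i(x) = a_i^T x - b_i:
  g_1((2, -2)) = -2
  g_2((2, -2)) = 0
Stationarity residual: grad f(x) + sum_i lambda_i a_i = (2, -2)
  -> stationarity FAILS
Primal feasibility (all g_i <= 0): OK
Dual feasibility (all lambda_i >= 0): OK
Complementary slackness (lambda_i * g_i(x) = 0 for all i): OK

Verdict: the first failing condition is stationarity -> stat.

stat


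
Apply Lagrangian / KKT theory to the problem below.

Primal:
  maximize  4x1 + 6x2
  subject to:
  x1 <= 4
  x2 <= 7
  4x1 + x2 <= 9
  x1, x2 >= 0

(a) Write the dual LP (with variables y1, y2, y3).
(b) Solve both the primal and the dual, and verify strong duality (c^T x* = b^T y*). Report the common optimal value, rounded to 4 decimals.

The standard primal-dual pair for 'max c^T x s.t. A x <= b, x >= 0' is:
  Dual:  min b^T y  s.t.  A^T y >= c,  y >= 0.

So the dual LP is:
  minimize  4y1 + 7y2 + 9y3
  subject to:
    y1 + 4y3 >= 4
    y2 + y3 >= 6
    y1, y2, y3 >= 0

Solving the primal: x* = (0.5, 7).
  primal value c^T x* = 44.
Solving the dual: y* = (0, 5, 1).
  dual value b^T y* = 44.
Strong duality: c^T x* = b^T y*. Confirmed.

44


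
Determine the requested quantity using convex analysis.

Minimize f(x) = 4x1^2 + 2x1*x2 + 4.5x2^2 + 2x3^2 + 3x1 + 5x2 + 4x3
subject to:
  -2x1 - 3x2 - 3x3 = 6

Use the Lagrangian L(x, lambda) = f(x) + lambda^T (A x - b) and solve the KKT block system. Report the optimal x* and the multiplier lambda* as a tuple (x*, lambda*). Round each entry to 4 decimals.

Form the Lagrangian:
  L(x, lambda) = (1/2) x^T Q x + c^T x + lambda^T (A x - b)
Stationarity (grad_x L = 0): Q x + c + A^T lambda = 0.
Primal feasibility: A x = b.

This gives the KKT block system:
  [ Q   A^T ] [ x     ]   [-c ]
  [ A    0  ] [ lambda ] = [ b ]

Solving the linear system:
  x*      = (-0.3006, -0.5844, -1.2152)
  lambda* = (-0.2869)
  f(x*)   = -3.4815

x* = (-0.3006, -0.5844, -1.2152), lambda* = (-0.2869)


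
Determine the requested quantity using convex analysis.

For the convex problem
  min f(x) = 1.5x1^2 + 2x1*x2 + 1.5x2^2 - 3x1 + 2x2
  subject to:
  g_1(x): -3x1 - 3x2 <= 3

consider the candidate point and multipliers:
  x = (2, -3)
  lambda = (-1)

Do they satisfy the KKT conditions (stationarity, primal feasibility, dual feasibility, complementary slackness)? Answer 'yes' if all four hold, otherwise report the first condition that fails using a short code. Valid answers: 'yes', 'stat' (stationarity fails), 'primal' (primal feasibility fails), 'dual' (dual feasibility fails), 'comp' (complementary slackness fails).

Gradient of f: grad f(x) = Q x + c = (-3, -3)
Constraint values g_i(x) = a_i^T x - b_i:
  g_1((2, -3)) = 0
Stationarity residual: grad f(x) + sum_i lambda_i a_i = (0, 0)
  -> stationarity OK
Primal feasibility (all g_i <= 0): OK
Dual feasibility (all lambda_i >= 0): FAILS
Complementary slackness (lambda_i * g_i(x) = 0 for all i): OK

Verdict: the first failing condition is dual_feasibility -> dual.

dual


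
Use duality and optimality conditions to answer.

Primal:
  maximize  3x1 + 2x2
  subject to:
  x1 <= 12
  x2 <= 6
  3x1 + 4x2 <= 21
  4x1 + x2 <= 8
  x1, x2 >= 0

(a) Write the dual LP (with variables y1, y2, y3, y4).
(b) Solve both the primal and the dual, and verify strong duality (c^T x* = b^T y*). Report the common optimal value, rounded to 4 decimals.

The standard primal-dual pair for 'max c^T x s.t. A x <= b, x >= 0' is:
  Dual:  min b^T y  s.t.  A^T y >= c,  y >= 0.

So the dual LP is:
  minimize  12y1 + 6y2 + 21y3 + 8y4
  subject to:
    y1 + 3y3 + 4y4 >= 3
    y2 + 4y3 + y4 >= 2
    y1, y2, y3, y4 >= 0

Solving the primal: x* = (0.8462, 4.6154).
  primal value c^T x* = 11.7692.
Solving the dual: y* = (0, 0, 0.3846, 0.4615).
  dual value b^T y* = 11.7692.
Strong duality: c^T x* = b^T y*. Confirmed.

11.7692


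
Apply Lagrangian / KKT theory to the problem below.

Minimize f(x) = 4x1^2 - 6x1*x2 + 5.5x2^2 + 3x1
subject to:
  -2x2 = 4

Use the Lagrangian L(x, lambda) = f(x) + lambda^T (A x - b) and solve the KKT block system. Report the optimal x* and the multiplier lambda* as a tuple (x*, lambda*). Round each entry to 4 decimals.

Form the Lagrangian:
  L(x, lambda) = (1/2) x^T Q x + c^T x + lambda^T (A x - b)
Stationarity (grad_x L = 0): Q x + c + A^T lambda = 0.
Primal feasibility: A x = b.

This gives the KKT block system:
  [ Q   A^T ] [ x     ]   [-c ]
  [ A    0  ] [ lambda ] = [ b ]

Solving the linear system:
  x*      = (-1.875, -2)
  lambda* = (-5.375)
  f(x*)   = 7.9375

x* = (-1.875, -2), lambda* = (-5.375)


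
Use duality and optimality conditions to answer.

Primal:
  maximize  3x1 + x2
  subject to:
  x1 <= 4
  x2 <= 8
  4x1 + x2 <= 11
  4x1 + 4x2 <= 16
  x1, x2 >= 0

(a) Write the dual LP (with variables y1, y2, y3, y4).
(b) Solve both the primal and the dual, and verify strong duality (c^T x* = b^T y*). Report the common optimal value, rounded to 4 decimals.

The standard primal-dual pair for 'max c^T x s.t. A x <= b, x >= 0' is:
  Dual:  min b^T y  s.t.  A^T y >= c,  y >= 0.

So the dual LP is:
  minimize  4y1 + 8y2 + 11y3 + 16y4
  subject to:
    y1 + 4y3 + 4y4 >= 3
    y2 + y3 + 4y4 >= 1
    y1, y2, y3, y4 >= 0

Solving the primal: x* = (2.3333, 1.6667).
  primal value c^T x* = 8.6667.
Solving the dual: y* = (0, 0, 0.6667, 0.0833).
  dual value b^T y* = 8.6667.
Strong duality: c^T x* = b^T y*. Confirmed.

8.6667


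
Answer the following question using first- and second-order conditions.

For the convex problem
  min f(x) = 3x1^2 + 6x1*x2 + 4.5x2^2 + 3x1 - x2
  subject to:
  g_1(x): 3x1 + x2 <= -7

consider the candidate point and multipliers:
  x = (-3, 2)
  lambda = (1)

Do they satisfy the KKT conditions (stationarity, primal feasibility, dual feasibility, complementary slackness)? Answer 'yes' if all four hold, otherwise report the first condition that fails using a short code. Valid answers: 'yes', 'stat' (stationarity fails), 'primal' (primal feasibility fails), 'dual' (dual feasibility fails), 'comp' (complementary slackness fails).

Gradient of f: grad f(x) = Q x + c = (-3, -1)
Constraint values g_i(x) = a_i^T x - b_i:
  g_1((-3, 2)) = 0
Stationarity residual: grad f(x) + sum_i lambda_i a_i = (0, 0)
  -> stationarity OK
Primal feasibility (all g_i <= 0): OK
Dual feasibility (all lambda_i >= 0): OK
Complementary slackness (lambda_i * g_i(x) = 0 for all i): OK

Verdict: yes, KKT holds.

yes
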